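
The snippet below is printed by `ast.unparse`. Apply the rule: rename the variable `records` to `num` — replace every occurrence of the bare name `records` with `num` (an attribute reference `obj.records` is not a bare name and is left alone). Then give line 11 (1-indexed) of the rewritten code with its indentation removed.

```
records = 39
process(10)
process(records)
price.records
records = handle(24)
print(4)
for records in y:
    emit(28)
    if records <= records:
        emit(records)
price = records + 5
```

price = num + 5

Transformed code:
num = 39
process(10)
process(num)
price.records
num = handle(24)
print(4)
for num in y:
    emit(28)
    if num <= num:
        emit(num)
price = num + 5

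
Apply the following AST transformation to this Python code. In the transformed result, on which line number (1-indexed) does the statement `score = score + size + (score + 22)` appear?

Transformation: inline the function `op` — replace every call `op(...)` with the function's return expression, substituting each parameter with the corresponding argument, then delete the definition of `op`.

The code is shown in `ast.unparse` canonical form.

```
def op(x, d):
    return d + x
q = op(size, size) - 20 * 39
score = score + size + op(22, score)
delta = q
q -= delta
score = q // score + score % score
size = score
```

Transformed code:
q = size + size - 20 * 39
score = score + size + (score + 22)
delta = q
q -= delta
score = q // score + score % score
size = score

2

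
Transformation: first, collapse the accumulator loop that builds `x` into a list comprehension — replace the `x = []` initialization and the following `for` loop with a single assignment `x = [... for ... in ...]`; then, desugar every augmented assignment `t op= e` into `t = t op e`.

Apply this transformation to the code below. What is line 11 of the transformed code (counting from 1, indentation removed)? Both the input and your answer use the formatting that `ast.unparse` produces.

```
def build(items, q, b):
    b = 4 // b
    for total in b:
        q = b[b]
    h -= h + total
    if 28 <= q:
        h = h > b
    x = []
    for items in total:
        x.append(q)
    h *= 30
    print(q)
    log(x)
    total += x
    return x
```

log(x)

Transformed code:
def build(items, q, b):
    b = 4 // b
    for total in b:
        q = b[b]
    h = h - (h + total)
    if 28 <= q:
        h = h > b
    x = [q for items in total]
    h = h * 30
    print(q)
    log(x)
    total = total + x
    return x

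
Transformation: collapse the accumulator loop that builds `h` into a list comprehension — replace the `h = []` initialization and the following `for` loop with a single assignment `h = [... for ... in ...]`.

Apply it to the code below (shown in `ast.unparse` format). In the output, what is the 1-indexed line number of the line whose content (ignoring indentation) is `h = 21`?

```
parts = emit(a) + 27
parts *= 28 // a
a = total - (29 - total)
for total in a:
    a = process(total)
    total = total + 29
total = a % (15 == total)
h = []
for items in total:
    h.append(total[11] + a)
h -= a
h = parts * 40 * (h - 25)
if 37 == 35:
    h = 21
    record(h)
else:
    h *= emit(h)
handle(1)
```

Transformed code:
parts = emit(a) + 27
parts *= 28 // a
a = total - (29 - total)
for total in a:
    a = process(total)
    total = total + 29
total = a % (15 == total)
h = [total[11] + a for items in total]
h -= a
h = parts * 40 * (h - 25)
if 37 == 35:
    h = 21
    record(h)
else:
    h *= emit(h)
handle(1)

12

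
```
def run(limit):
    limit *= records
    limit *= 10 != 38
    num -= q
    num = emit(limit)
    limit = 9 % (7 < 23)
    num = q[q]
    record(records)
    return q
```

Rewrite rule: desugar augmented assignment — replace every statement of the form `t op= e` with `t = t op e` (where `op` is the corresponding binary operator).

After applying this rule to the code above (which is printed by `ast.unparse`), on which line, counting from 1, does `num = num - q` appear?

4

Transformed code:
def run(limit):
    limit = limit * records
    limit = limit * (10 != 38)
    num = num - q
    num = emit(limit)
    limit = 9 % (7 < 23)
    num = q[q]
    record(records)
    return q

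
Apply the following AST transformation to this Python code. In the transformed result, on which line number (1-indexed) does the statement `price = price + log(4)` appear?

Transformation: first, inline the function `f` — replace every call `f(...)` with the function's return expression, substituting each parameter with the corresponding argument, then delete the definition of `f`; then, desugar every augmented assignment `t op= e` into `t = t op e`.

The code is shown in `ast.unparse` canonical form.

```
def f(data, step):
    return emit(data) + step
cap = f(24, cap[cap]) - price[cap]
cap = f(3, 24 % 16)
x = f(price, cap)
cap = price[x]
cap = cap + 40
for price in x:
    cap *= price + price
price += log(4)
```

Transformed code:
cap = emit(24) + cap[cap] - price[cap]
cap = emit(3) + 24 % 16
x = emit(price) + cap
cap = price[x]
cap = cap + 40
for price in x:
    cap = cap * (price + price)
price = price + log(4)

8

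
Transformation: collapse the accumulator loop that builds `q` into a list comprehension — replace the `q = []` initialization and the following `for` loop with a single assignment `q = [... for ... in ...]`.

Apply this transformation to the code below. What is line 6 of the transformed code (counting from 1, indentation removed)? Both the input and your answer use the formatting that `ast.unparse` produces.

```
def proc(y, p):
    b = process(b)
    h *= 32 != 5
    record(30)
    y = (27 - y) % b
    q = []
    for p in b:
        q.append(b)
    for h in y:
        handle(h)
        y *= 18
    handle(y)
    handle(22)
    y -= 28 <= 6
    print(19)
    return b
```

Transformed code:
def proc(y, p):
    b = process(b)
    h *= 32 != 5
    record(30)
    y = (27 - y) % b
    q = [b for p in b]
    for h in y:
        handle(h)
        y *= 18
    handle(y)
    handle(22)
    y -= 28 <= 6
    print(19)
    return b

q = [b for p in b]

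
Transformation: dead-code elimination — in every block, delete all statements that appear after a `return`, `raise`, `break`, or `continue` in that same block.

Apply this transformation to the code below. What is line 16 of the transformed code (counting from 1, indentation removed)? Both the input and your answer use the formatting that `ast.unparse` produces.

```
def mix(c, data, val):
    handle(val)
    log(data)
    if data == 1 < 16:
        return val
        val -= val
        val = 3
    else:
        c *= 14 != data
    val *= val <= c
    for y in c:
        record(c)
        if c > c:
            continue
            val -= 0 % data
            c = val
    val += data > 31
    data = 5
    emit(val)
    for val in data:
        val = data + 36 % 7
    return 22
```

for val in data:

Transformed code:
def mix(c, data, val):
    handle(val)
    log(data)
    if data == 1 < 16:
        return val
    else:
        c *= 14 != data
    val *= val <= c
    for y in c:
        record(c)
        if c > c:
            continue
    val += data > 31
    data = 5
    emit(val)
    for val in data:
        val = data + 36 % 7
    return 22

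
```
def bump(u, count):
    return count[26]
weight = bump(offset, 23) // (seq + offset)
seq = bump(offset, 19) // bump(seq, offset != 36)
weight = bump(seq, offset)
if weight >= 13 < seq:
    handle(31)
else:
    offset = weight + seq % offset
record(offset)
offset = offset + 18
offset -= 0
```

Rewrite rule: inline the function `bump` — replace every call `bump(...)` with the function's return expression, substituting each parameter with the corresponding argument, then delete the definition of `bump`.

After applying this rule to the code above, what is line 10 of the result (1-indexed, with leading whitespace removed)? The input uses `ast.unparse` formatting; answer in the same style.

offset -= 0

Transformed code:
weight = 23[26] // (seq + offset)
seq = 19[26] // (offset != 36)[26]
weight = offset[26]
if weight >= 13 < seq:
    handle(31)
else:
    offset = weight + seq % offset
record(offset)
offset = offset + 18
offset -= 0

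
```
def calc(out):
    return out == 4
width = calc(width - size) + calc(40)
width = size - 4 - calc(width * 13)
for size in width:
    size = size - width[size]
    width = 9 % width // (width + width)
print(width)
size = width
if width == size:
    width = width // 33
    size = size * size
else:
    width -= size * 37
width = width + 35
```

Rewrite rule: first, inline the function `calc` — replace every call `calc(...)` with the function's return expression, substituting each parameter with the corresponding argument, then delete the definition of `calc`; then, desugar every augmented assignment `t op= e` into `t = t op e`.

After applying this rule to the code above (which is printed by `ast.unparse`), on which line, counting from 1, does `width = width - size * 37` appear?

12

Transformed code:
width = (width - size == 4) + (40 == 4)
width = size - 4 - (width * 13 == 4)
for size in width:
    size = size - width[size]
    width = 9 % width // (width + width)
print(width)
size = width
if width == size:
    width = width // 33
    size = size * size
else:
    width = width - size * 37
width = width + 35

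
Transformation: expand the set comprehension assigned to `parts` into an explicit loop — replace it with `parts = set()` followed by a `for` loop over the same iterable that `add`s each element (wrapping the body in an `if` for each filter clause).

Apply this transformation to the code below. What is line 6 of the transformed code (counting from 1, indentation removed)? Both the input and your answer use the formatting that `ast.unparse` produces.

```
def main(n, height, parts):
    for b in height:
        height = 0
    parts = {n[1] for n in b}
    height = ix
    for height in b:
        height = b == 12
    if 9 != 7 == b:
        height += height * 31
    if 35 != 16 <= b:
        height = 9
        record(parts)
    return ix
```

Transformed code:
def main(n, height, parts):
    for b in height:
        height = 0
    parts = set()
    for n in b:
        parts.add(n[1])
    height = ix
    for height in b:
        height = b == 12
    if 9 != 7 == b:
        height += height * 31
    if 35 != 16 <= b:
        height = 9
        record(parts)
    return ix

parts.add(n[1])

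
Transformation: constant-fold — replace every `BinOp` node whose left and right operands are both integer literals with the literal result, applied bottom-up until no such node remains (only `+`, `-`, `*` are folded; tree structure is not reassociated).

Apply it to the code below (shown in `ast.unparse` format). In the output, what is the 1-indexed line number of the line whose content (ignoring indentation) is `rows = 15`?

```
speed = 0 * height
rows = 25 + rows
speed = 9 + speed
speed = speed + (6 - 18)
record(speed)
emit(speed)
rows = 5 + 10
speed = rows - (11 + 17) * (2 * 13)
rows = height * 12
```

7

Transformed code:
speed = 0 * height
rows = 25 + rows
speed = 9 + speed
speed = speed + -12
record(speed)
emit(speed)
rows = 15
speed = rows - 728
rows = height * 12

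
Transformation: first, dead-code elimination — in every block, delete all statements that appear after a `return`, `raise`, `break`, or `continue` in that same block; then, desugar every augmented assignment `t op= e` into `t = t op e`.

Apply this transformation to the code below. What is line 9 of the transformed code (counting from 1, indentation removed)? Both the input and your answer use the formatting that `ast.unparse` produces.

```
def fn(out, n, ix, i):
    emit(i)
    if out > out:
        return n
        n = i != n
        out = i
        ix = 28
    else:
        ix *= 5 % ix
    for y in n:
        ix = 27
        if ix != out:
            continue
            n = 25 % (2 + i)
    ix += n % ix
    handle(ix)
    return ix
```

Transformed code:
def fn(out, n, ix, i):
    emit(i)
    if out > out:
        return n
    else:
        ix = ix * (5 % ix)
    for y in n:
        ix = 27
        if ix != out:
            continue
    ix = ix + n % ix
    handle(ix)
    return ix

if ix != out:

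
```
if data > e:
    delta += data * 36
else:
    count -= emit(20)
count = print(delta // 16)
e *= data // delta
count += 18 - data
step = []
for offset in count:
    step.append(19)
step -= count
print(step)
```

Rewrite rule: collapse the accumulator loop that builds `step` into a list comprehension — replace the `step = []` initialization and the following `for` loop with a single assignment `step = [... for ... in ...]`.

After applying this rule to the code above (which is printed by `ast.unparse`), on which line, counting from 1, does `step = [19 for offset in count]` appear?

Transformed code:
if data > e:
    delta += data * 36
else:
    count -= emit(20)
count = print(delta // 16)
e *= data // delta
count += 18 - data
step = [19 for offset in count]
step -= count
print(step)

8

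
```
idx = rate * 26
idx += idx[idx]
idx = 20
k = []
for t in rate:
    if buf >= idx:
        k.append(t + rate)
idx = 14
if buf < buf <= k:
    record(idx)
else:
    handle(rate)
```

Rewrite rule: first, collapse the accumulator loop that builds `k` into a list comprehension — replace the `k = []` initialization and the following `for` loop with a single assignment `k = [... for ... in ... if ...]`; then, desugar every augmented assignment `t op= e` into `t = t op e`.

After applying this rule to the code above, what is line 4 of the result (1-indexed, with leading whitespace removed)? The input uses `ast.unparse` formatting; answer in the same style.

k = [t + rate for t in rate if buf >= idx]

Transformed code:
idx = rate * 26
idx = idx + idx[idx]
idx = 20
k = [t + rate for t in rate if buf >= idx]
idx = 14
if buf < buf <= k:
    record(idx)
else:
    handle(rate)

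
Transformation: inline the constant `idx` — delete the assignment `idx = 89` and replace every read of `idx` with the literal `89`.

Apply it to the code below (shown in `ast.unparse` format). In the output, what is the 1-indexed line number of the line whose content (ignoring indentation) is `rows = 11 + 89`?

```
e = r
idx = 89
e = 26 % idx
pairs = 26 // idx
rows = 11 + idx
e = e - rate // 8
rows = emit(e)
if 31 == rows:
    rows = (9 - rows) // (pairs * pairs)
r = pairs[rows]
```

Transformed code:
e = r
e = 26 % 89
pairs = 26 // 89
rows = 11 + 89
e = e - rate // 8
rows = emit(e)
if 31 == rows:
    rows = (9 - rows) // (pairs * pairs)
r = pairs[rows]

4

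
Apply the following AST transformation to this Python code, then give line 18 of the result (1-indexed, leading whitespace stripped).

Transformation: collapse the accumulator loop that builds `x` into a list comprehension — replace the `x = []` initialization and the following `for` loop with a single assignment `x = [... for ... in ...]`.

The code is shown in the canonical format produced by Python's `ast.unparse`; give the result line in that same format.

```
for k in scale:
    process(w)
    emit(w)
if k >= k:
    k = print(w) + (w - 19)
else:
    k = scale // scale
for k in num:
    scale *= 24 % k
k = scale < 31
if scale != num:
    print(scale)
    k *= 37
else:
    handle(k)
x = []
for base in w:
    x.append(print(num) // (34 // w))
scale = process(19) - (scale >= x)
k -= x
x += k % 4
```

k -= x

Transformed code:
for k in scale:
    process(w)
    emit(w)
if k >= k:
    k = print(w) + (w - 19)
else:
    k = scale // scale
for k in num:
    scale *= 24 % k
k = scale < 31
if scale != num:
    print(scale)
    k *= 37
else:
    handle(k)
x = [print(num) // (34 // w) for base in w]
scale = process(19) - (scale >= x)
k -= x
x += k % 4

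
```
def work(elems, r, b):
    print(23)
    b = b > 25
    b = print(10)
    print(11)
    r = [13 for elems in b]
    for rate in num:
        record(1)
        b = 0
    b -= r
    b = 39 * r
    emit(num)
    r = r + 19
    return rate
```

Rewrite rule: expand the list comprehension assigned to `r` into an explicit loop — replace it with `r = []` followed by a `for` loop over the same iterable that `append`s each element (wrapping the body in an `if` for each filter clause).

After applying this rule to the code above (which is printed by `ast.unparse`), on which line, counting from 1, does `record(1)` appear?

Transformed code:
def work(elems, r, b):
    print(23)
    b = b > 25
    b = print(10)
    print(11)
    r = []
    for elems in b:
        r.append(13)
    for rate in num:
        record(1)
        b = 0
    b -= r
    b = 39 * r
    emit(num)
    r = r + 19
    return rate

10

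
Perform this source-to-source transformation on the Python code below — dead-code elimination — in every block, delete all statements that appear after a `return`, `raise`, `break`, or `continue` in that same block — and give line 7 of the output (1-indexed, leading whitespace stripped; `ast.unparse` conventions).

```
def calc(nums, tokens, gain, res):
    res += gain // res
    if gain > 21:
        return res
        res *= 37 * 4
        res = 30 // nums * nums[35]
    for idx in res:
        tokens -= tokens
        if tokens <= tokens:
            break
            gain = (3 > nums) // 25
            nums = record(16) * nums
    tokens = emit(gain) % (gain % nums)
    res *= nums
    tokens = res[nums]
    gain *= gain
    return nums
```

if tokens <= tokens:

Transformed code:
def calc(nums, tokens, gain, res):
    res += gain // res
    if gain > 21:
        return res
    for idx in res:
        tokens -= tokens
        if tokens <= tokens:
            break
    tokens = emit(gain) % (gain % nums)
    res *= nums
    tokens = res[nums]
    gain *= gain
    return nums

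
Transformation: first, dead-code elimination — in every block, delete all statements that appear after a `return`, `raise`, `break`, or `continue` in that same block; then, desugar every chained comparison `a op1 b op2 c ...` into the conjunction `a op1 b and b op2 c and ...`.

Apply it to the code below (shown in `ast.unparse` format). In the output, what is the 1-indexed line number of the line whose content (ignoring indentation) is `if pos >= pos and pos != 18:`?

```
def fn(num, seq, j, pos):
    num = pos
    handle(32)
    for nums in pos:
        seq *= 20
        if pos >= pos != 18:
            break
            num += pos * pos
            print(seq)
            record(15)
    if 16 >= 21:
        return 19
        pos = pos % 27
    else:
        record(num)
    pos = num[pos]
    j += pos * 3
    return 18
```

Transformed code:
def fn(num, seq, j, pos):
    num = pos
    handle(32)
    for nums in pos:
        seq *= 20
        if pos >= pos and pos != 18:
            break
    if 16 >= 21:
        return 19
    else:
        record(num)
    pos = num[pos]
    j += pos * 3
    return 18

6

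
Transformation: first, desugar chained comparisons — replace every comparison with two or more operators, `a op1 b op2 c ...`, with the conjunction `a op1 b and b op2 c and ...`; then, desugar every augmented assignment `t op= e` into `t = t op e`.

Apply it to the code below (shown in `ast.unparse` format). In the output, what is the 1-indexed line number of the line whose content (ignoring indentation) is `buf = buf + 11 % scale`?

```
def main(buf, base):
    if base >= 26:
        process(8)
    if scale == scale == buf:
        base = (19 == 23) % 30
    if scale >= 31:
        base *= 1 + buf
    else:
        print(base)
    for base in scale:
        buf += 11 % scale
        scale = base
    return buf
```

Transformed code:
def main(buf, base):
    if base >= 26:
        process(8)
    if scale == scale and scale == buf:
        base = (19 == 23) % 30
    if scale >= 31:
        base = base * (1 + buf)
    else:
        print(base)
    for base in scale:
        buf = buf + 11 % scale
        scale = base
    return buf

11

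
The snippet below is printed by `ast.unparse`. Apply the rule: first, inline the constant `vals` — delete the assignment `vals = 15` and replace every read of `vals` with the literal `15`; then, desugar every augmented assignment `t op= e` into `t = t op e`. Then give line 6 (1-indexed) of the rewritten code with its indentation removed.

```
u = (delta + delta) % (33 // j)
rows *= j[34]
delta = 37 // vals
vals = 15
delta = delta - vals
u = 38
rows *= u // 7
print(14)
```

Transformed code:
u = (delta + delta) % (33 // j)
rows = rows * j[34]
delta = 37 // 15
delta = delta - 15
u = 38
rows = rows * (u // 7)
print(14)

rows = rows * (u // 7)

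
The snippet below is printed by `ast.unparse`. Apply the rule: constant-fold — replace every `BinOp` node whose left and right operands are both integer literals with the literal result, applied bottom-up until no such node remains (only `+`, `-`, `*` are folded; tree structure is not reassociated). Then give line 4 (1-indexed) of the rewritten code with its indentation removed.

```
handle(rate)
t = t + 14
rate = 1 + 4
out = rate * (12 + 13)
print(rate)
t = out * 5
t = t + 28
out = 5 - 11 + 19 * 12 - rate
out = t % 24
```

out = rate * 25

Transformed code:
handle(rate)
t = t + 14
rate = 5
out = rate * 25
print(rate)
t = out * 5
t = t + 28
out = 222 - rate
out = t % 24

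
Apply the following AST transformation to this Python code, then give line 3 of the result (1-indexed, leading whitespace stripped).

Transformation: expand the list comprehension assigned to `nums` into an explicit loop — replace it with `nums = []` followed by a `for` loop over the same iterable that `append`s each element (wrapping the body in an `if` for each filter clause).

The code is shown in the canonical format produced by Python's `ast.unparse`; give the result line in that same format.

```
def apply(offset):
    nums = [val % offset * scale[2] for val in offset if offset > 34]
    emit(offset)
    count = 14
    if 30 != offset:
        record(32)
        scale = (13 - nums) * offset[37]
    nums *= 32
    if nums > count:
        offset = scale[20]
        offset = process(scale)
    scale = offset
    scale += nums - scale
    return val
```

Transformed code:
def apply(offset):
    nums = []
    for val in offset:
        if offset > 34:
            nums.append(val % offset * scale[2])
    emit(offset)
    count = 14
    if 30 != offset:
        record(32)
        scale = (13 - nums) * offset[37]
    nums *= 32
    if nums > count:
        offset = scale[20]
        offset = process(scale)
    scale = offset
    scale += nums - scale
    return val

for val in offset:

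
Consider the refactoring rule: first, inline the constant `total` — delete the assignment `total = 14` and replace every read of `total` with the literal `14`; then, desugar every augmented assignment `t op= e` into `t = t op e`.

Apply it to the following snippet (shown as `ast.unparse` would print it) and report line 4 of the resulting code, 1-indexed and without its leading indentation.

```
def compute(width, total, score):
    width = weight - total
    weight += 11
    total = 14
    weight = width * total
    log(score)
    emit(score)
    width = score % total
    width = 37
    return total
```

Transformed code:
def compute(width, total, score):
    width = weight - 14
    weight = weight + 11
    weight = width * 14
    log(score)
    emit(score)
    width = score % 14
    width = 37
    return 14

weight = width * 14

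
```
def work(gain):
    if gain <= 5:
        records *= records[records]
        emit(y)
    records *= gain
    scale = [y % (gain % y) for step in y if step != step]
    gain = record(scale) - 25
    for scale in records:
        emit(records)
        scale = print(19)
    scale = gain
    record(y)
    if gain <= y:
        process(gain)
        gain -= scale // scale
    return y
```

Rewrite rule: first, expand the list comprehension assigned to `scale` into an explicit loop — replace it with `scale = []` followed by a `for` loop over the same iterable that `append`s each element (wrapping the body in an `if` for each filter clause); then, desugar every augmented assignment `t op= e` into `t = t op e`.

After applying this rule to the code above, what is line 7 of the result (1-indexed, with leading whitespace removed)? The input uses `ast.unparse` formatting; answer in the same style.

Transformed code:
def work(gain):
    if gain <= 5:
        records = records * records[records]
        emit(y)
    records = records * gain
    scale = []
    for step in y:
        if step != step:
            scale.append(y % (gain % y))
    gain = record(scale) - 25
    for scale in records:
        emit(records)
        scale = print(19)
    scale = gain
    record(y)
    if gain <= y:
        process(gain)
        gain = gain - scale // scale
    return y

for step in y:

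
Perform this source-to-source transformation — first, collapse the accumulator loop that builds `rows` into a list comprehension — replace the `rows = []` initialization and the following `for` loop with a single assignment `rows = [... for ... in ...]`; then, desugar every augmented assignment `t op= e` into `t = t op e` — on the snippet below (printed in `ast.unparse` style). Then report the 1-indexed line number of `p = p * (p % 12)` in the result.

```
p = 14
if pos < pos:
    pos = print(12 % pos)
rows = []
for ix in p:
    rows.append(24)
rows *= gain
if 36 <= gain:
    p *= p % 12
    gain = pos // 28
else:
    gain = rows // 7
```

7

Transformed code:
p = 14
if pos < pos:
    pos = print(12 % pos)
rows = [24 for ix in p]
rows = rows * gain
if 36 <= gain:
    p = p * (p % 12)
    gain = pos // 28
else:
    gain = rows // 7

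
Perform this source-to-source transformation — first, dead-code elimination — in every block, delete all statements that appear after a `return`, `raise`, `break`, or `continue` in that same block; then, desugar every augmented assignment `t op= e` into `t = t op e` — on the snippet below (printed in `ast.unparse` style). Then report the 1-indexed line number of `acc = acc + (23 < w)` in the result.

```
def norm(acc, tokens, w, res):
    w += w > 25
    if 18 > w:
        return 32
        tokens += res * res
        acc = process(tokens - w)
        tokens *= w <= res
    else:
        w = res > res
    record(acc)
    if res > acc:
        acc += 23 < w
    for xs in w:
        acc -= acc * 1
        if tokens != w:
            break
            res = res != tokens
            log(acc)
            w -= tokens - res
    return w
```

Transformed code:
def norm(acc, tokens, w, res):
    w = w + (w > 25)
    if 18 > w:
        return 32
    else:
        w = res > res
    record(acc)
    if res > acc:
        acc = acc + (23 < w)
    for xs in w:
        acc = acc - acc * 1
        if tokens != w:
            break
    return w

9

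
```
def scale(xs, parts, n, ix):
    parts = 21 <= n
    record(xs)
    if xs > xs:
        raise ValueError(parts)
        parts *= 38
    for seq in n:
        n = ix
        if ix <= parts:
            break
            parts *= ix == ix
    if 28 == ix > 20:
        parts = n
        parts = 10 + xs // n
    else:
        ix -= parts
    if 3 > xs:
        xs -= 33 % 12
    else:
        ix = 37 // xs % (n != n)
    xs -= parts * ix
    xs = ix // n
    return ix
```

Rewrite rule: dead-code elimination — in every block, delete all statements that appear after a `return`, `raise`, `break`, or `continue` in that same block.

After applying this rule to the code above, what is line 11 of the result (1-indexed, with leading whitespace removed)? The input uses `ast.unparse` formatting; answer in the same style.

Transformed code:
def scale(xs, parts, n, ix):
    parts = 21 <= n
    record(xs)
    if xs > xs:
        raise ValueError(parts)
    for seq in n:
        n = ix
        if ix <= parts:
            break
    if 28 == ix > 20:
        parts = n
        parts = 10 + xs // n
    else:
        ix -= parts
    if 3 > xs:
        xs -= 33 % 12
    else:
        ix = 37 // xs % (n != n)
    xs -= parts * ix
    xs = ix // n
    return ix

parts = n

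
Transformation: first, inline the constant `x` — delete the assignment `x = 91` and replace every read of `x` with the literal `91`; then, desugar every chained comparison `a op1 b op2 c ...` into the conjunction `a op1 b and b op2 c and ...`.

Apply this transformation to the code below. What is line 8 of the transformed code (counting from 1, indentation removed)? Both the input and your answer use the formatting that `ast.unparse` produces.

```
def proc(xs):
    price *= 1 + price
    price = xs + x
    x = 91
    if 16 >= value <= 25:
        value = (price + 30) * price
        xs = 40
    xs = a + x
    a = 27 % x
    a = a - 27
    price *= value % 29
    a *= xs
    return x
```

Transformed code:
def proc(xs):
    price *= 1 + price
    price = xs + 91
    if 16 >= value and value <= 25:
        value = (price + 30) * price
        xs = 40
    xs = a + 91
    a = 27 % 91
    a = a - 27
    price *= value % 29
    a *= xs
    return 91

a = 27 % 91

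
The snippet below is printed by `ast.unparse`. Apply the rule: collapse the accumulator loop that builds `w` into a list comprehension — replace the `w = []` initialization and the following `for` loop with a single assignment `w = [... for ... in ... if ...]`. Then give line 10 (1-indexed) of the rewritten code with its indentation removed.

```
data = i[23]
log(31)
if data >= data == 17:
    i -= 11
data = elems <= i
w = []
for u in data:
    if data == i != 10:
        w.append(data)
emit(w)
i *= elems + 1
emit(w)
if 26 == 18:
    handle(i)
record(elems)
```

if 26 == 18:

Transformed code:
data = i[23]
log(31)
if data >= data == 17:
    i -= 11
data = elems <= i
w = [data for u in data if data == i != 10]
emit(w)
i *= elems + 1
emit(w)
if 26 == 18:
    handle(i)
record(elems)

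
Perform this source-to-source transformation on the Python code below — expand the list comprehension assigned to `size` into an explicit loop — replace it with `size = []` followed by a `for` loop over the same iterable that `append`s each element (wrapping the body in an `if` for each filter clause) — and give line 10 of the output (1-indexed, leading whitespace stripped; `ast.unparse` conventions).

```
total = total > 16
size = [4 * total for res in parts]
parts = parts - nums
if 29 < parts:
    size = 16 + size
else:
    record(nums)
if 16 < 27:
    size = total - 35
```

Transformed code:
total = total > 16
size = []
for res in parts:
    size.append(4 * total)
parts = parts - nums
if 29 < parts:
    size = 16 + size
else:
    record(nums)
if 16 < 27:
    size = total - 35

if 16 < 27:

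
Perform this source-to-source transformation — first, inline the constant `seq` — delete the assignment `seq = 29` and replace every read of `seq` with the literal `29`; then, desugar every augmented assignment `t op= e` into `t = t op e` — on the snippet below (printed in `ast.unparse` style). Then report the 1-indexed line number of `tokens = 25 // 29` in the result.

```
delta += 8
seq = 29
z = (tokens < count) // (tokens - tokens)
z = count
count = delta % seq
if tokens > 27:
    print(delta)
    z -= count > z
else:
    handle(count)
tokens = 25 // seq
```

Transformed code:
delta = delta + 8
z = (tokens < count) // (tokens - tokens)
z = count
count = delta % 29
if tokens > 27:
    print(delta)
    z = z - (count > z)
else:
    handle(count)
tokens = 25 // 29

10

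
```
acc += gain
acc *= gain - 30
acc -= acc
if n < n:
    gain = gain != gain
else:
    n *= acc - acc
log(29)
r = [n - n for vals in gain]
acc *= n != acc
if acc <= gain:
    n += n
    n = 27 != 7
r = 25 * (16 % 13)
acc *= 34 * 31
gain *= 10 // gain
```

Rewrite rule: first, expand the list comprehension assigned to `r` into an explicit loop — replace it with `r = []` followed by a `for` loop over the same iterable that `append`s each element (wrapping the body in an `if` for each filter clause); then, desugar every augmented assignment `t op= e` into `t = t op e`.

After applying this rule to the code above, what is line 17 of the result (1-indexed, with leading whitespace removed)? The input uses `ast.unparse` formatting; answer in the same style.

acc = acc * (34 * 31)

Transformed code:
acc = acc + gain
acc = acc * (gain - 30)
acc = acc - acc
if n < n:
    gain = gain != gain
else:
    n = n * (acc - acc)
log(29)
r = []
for vals in gain:
    r.append(n - n)
acc = acc * (n != acc)
if acc <= gain:
    n = n + n
    n = 27 != 7
r = 25 * (16 % 13)
acc = acc * (34 * 31)
gain = gain * (10 // gain)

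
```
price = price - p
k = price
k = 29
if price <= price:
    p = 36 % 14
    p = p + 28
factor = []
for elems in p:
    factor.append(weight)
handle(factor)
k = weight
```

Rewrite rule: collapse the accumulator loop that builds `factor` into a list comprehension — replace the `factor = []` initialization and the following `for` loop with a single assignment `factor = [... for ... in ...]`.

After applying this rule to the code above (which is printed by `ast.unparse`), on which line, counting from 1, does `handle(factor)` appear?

Transformed code:
price = price - p
k = price
k = 29
if price <= price:
    p = 36 % 14
    p = p + 28
factor = [weight for elems in p]
handle(factor)
k = weight

8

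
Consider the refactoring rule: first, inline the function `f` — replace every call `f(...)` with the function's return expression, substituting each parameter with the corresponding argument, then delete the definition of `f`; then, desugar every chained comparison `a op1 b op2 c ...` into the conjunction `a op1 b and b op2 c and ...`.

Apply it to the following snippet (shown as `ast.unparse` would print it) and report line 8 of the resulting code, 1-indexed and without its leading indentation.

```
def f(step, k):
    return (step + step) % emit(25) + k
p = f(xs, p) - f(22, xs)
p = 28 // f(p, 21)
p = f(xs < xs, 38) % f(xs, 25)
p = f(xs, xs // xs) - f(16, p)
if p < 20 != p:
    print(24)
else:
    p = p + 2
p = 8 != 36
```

p = p + 2

Transformed code:
p = (xs + xs) % emit(25) + p - ((22 + 22) % emit(25) + xs)
p = 28 // ((p + p) % emit(25) + 21)
p = (((xs < xs) + (xs < xs)) % emit(25) + 38) % ((xs + xs) % emit(25) + 25)
p = (xs + xs) % emit(25) + xs // xs - ((16 + 16) % emit(25) + p)
if p < 20 and 20 != p:
    print(24)
else:
    p = p + 2
p = 8 != 36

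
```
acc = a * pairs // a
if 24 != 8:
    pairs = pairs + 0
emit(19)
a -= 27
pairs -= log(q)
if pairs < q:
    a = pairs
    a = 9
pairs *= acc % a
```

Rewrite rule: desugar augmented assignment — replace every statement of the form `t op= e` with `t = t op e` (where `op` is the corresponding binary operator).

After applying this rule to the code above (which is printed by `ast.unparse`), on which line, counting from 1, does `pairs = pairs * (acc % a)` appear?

10

Transformed code:
acc = a * pairs // a
if 24 != 8:
    pairs = pairs + 0
emit(19)
a = a - 27
pairs = pairs - log(q)
if pairs < q:
    a = pairs
    a = 9
pairs = pairs * (acc % a)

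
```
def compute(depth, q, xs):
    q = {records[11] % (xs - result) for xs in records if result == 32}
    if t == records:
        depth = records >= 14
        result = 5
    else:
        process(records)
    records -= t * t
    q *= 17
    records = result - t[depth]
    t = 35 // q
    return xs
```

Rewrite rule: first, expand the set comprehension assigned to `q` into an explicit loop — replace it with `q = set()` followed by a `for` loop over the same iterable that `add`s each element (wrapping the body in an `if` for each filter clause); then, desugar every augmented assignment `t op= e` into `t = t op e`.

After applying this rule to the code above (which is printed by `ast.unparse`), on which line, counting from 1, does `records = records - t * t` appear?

11

Transformed code:
def compute(depth, q, xs):
    q = set()
    for xs in records:
        if result == 32:
            q.add(records[11] % (xs - result))
    if t == records:
        depth = records >= 14
        result = 5
    else:
        process(records)
    records = records - t * t
    q = q * 17
    records = result - t[depth]
    t = 35 // q
    return xs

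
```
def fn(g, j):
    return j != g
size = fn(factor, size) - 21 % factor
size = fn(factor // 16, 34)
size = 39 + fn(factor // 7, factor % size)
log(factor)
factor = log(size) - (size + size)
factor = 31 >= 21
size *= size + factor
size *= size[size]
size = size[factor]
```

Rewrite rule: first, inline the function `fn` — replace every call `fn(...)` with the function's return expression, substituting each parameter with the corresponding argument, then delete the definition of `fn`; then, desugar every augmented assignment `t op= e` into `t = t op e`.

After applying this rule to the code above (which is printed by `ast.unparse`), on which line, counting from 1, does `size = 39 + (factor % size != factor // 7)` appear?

3

Transformed code:
size = (size != factor) - 21 % factor
size = 34 != factor // 16
size = 39 + (factor % size != factor // 7)
log(factor)
factor = log(size) - (size + size)
factor = 31 >= 21
size = size * (size + factor)
size = size * size[size]
size = size[factor]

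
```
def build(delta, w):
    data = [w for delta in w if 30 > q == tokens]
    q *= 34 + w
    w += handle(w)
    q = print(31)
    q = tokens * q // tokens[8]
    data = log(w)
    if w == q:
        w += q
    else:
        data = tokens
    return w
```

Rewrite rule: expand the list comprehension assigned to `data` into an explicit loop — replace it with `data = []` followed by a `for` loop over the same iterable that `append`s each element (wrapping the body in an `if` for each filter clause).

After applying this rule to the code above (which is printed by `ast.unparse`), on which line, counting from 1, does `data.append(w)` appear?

Transformed code:
def build(delta, w):
    data = []
    for delta in w:
        if 30 > q == tokens:
            data.append(w)
    q *= 34 + w
    w += handle(w)
    q = print(31)
    q = tokens * q // tokens[8]
    data = log(w)
    if w == q:
        w += q
    else:
        data = tokens
    return w

5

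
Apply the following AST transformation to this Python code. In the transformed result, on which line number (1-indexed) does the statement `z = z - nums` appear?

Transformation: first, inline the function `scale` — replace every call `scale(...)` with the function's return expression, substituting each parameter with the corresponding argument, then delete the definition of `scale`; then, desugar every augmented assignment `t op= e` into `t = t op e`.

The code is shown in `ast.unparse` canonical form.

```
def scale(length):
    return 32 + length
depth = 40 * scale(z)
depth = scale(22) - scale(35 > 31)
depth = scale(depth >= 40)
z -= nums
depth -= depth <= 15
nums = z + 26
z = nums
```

Transformed code:
depth = 40 * (32 + z)
depth = 32 + 22 - (32 + (35 > 31))
depth = 32 + (depth >= 40)
z = z - nums
depth = depth - (depth <= 15)
nums = z + 26
z = nums

4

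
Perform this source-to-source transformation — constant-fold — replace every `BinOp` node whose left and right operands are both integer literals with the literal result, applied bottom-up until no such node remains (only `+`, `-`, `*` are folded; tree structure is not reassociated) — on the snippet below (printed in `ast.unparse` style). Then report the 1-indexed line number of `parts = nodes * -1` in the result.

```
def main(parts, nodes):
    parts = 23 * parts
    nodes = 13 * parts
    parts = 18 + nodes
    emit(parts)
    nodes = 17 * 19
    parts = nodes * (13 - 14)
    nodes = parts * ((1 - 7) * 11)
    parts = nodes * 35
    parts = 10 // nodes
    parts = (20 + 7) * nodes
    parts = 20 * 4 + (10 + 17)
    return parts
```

Transformed code:
def main(parts, nodes):
    parts = 23 * parts
    nodes = 13 * parts
    parts = 18 + nodes
    emit(parts)
    nodes = 323
    parts = nodes * -1
    nodes = parts * -66
    parts = nodes * 35
    parts = 10 // nodes
    parts = 27 * nodes
    parts = 107
    return parts

7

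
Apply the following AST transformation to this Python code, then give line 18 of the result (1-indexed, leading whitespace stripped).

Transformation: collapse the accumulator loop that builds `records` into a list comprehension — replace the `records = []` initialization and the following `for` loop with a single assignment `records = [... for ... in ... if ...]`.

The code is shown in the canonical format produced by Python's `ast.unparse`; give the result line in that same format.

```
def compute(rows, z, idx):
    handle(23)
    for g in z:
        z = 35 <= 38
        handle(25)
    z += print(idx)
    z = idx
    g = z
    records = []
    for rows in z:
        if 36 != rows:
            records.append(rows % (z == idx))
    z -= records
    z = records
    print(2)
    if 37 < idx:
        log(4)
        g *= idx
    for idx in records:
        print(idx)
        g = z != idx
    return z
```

Transformed code:
def compute(rows, z, idx):
    handle(23)
    for g in z:
        z = 35 <= 38
        handle(25)
    z += print(idx)
    z = idx
    g = z
    records = [rows % (z == idx) for rows in z if 36 != rows]
    z -= records
    z = records
    print(2)
    if 37 < idx:
        log(4)
        g *= idx
    for idx in records:
        print(idx)
        g = z != idx
    return z

g = z != idx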